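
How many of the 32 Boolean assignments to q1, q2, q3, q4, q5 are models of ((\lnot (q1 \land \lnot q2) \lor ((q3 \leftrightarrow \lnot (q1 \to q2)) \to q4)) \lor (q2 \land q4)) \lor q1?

Initial set: {T (((\lnot (q1 \land \lnot q2) \lor ((q3 \leftrightarrow \lnot (q1 \to q2)) \to q4)) \lor (q2 \land q4)) \lor q1)}.
T (((\lnot (q1 \land \lnot q2) \lor ((q3 \leftrightarrow \lnot (q1 \to q2)) \to q4)) \lor (q2 \land q4)) \lor q1): β-rule — branch into T ((\lnot (q1 \land \lnot q2) \lor ((q3 \leftrightarrow \lnot (q1 \to q2)) \to q4)) \lor (q2 \land q4))  //  T q1.
  branch 1 (add T ((\lnot (q1 \land \lnot q2) \lor ((q3 \leftrightarrow \lnot (q1 \to q2)) \to q4)) \lor (q2 \land q4))):
    T ((\lnot (q1 \land \lnot q2) \lor ((q3 \leftrightarrow \lnot (q1 \to q2)) \to q4)) \lor (q2 \land q4)): β-rule — branch into T (\lnot (q1 \land \lnot q2) \lor ((q3 \leftrightarrow \lnot (q1 \to q2)) \to q4))  //  T (q2 \land q4).
      branch 1.1 (add T (\lnot (q1 \land \lnot q2) \lor ((q3 \leftrightarrow \lnot (q1 \to q2)) \to q4))):
        T (\lnot (q1 \land \lnot q2) \lor ((q3 \leftrightarrow \lnot (q1 \to q2)) \to q4)): β-rule — branch into T \lnot (q1 \land \lnot q2)  //  T ((q3 \leftrightarrow \lnot (q1 \to q2)) \to q4).
          branch 1.1.1 (add T \lnot (q1 \land \lnot q2)):
            T \lnot (q1 \land \lnot q2): β-rule — branch into F q1  //  F \lnot q2.
              branch 1.1.1.1 (add F q1):
                ○ open, literals {q1=0}.
              branch 1.1.1.2 (add F \lnot q2):
                ○ open, literals {q2=1}.
          branch 1.1.2 (add T ((q3 \leftrightarrow \lnot (q1 \to q2)) \to q4)):
            T ((q3 \leftrightarrow \lnot (q1 \to q2)) \to q4): β-rule — branch into F (q3 \leftrightarrow \lnot (q1 \to q2))  //  T q4.
              branch 1.1.2.1 (add F (q3 \leftrightarrow \lnot (q1 \to q2))):
                F (q3 \leftrightarrow \lnot (q1 \to q2)): β-rule — branch into T q3, F \lnot (q1 \to q2)  //  F q3, T \lnot (q1 \to q2).
                  branch 1.1.2.1.1 (add T q3, F \lnot (q1 \to q2)):
                    F \lnot (q1 \to q2): β-rule — branch into F q1  //  T q2.
                      branch 1.1.2.1.1.1 (add F q1):
                        ○ open, literals {q1=0, q3=1}.
                      branch 1.1.2.1.1.2 (add T q2):
                        ○ open, literals {q2=1, q3=1}.
                  branch 1.1.2.1.2 (add F q3, T \lnot (q1 \to q2)):
                    T \lnot (q1 \to q2): α-rule — add T q1, F q2.
                    ○ open, literals {q1=1, q2=0, q3=0}.
              branch 1.1.2.2 (add T q4):
                ○ open, literals {q4=1}.
      branch 1.2 (add T (q2 \land q4)):
        T (q2 \land q4): α-rule — add T q2, T q4.
        ○ open, literals {q2=1, q4=1}.
  branch 2 (add T q1):
    ○ open, literals {q1=1}.
0 branches closed, 8 open.
Each open branch fixes some atoms; the unmentioned ones are free. Counting distinct full assignments: branch {q1=0} (q2, q3, q4, q5) contributes 16 new; branch {q2=1} (q1, q3, q4, q5) contributes 8 new; branch {q1=0, q3=1} (q2, q4, q5) contributes 0 new; branch {q2=1, q3=1} (q1, q4, q5) contributes 0 new; branch {q1=1, q2=0, q3=0} (q4, q5) contributes 4 new; branch {q4=1} (q1, q2, q3, q5) contributes 2 new; branch {q2=1, q4=1} (q1, q3, q5) contributes 0 new; branch {q1=1} (q2, q3, q4, q5) contributes 2 new. Total: 32.

32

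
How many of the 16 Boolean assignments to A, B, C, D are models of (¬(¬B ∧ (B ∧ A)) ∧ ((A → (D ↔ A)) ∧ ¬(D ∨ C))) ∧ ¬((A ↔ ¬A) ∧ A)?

2

Initial set: {((¬(¬B ∧ (B ∧ A)) ∧ ((A → (D ↔ A)) ∧ ¬(D ∨ C))) ∧ ¬((A ↔ ¬A) ∧ A))}.
((¬(¬B ∧ (B ∧ A)) ∧ ((A → (D ↔ A)) ∧ ¬(D ∨ C))) ∧ ¬((A ↔ ¬A) ∧ A)): α-rule — add (¬(¬B ∧ (B ∧ A)) ∧ ((A → (D ↔ A)) ∧ ¬(D ∨ C))), ¬((A ↔ ¬A) ∧ A).
(¬(¬B ∧ (B ∧ A)) ∧ ((A → (D ↔ A)) ∧ ¬(D ∨ C))): α-rule — add ¬(¬B ∧ (B ∧ A)), ((A → (D ↔ A)) ∧ ¬(D ∨ C)).
((A → (D ↔ A)) ∧ ¬(D ∨ C)): α-rule — add (A → (D ↔ A)), ¬(D ∨ C).
¬(D ∨ C): α-rule — add ¬D, ¬C.
¬((A ↔ ¬A) ∧ A): β-rule — branch into ¬(A ↔ ¬A)  //  ¬A.
  branch 1 (add ¬(A ↔ ¬A)):
    ¬(¬B ∧ (B ∧ A)): β-rule — branch into ¬¬B  //  ¬(B ∧ A).
      branch 1.1 (add ¬¬B):
        (A → (D ↔ A)): β-rule — branch into ¬A  //  (D ↔ A).
          branch 1.1.1 (add ¬A):
            ¬(A ↔ ¬A): β-rule — branch into A, ¬¬A  //  ¬A, ¬A.
              branch 1.1.1.1 (add A, ¬¬A):
                × closes — contains both A and ¬A.
              branch 1.1.1.2 (add ¬A, ¬A):
                ○ open, literals {A=0, B=1, C=0, D=0}.
          branch 1.1.2 (add (D ↔ A)):
            ¬(A ↔ ¬A): β-rule — branch into A, ¬¬A  //  ¬A, ¬A.
              branch 1.1.2.1 (add A, ¬¬A):
                (D ↔ A): β-rule — branch into D, A  //  ¬D, ¬A.
                  branch 1.1.2.1.1 (add D, A):
                    × closes — contains both D and ¬D.
                  branch 1.1.2.1.2 (add ¬D, ¬A):
                    × closes — contains both A and ¬A.
              branch 1.1.2.2 (add ¬A, ¬A):
                (D ↔ A): β-rule — branch into D, A  //  ¬D, ¬A.
                  branch 1.1.2.2.1 (add D, A):
                    × closes — contains both D and ¬D.
                  branch 1.1.2.2.2 (add ¬D, ¬A):
                    ○ open, literals {A=0, B=1, C=0, D=0}.
      branch 1.2 (add ¬(B ∧ A)):
        (A → (D ↔ A)): β-rule — branch into ¬A  //  (D ↔ A).
          branch 1.2.1 (add ¬A):
            ¬(A ↔ ¬A): β-rule — branch into A, ¬¬A  //  ¬A, ¬A.
              branch 1.2.1.1 (add A, ¬¬A):
                × closes — contains both A and ¬A.
              branch 1.2.1.2 (add ¬A, ¬A):
                ¬(B ∧ A): β-rule — branch into ¬B  //  ¬A.
                  branch 1.2.1.2.1 (add ¬B):
                    ○ open, literals {A=0, B=0, C=0, D=0}.
                  branch 1.2.1.2.2 (add ¬A):
                    ○ open, literals {A=0, C=0, D=0}.
          branch 1.2.2 (add (D ↔ A)):
            ¬(A ↔ ¬A): β-rule — branch into A, ¬¬A  //  ¬A, ¬A.
              branch 1.2.2.1 (add A, ¬¬A):
                ¬(B ∧ A): β-rule — branch into ¬B  //  ¬A.
                  branch 1.2.2.1.1 (add ¬B):
                    (D ↔ A): β-rule — branch into D, A  //  ¬D, ¬A.
                      branch 1.2.2.1.1.1 (add D, A):
                        × closes — contains both D and ¬D.
                      branch 1.2.2.1.1.2 (add ¬D, ¬A):
                        × closes — contains both A and ¬A.
                  branch 1.2.2.1.2 (add ¬A):
                    × closes — contains both A and ¬A.
              branch 1.2.2.2 (add ¬A, ¬A):
                ¬(B ∧ A): β-rule — branch into ¬B  //  ¬A.
                  branch 1.2.2.2.1 (add ¬B):
                    (D ↔ A): β-rule — branch into D, A  //  ¬D, ¬A.
                      branch 1.2.2.2.1.1 (add D, A):
                        × closes — contains both D and ¬D.
                      branch 1.2.2.2.1.2 (add ¬D, ¬A):
                        ○ open, literals {A=0, B=0, C=0, D=0}.
                  branch 1.2.2.2.2 (add ¬A):
                    (D ↔ A): β-rule — branch into D, A  //  ¬D, ¬A.
                      branch 1.2.2.2.2.1 (add D, A):
                        × closes — contains both D and ¬D.
                      branch 1.2.2.2.2.2 (add ¬D, ¬A):
                        ○ open, literals {A=0, C=0, D=0}.
  branch 2 (add ¬A):
    ¬(¬B ∧ (B ∧ A)): β-rule — branch into ¬¬B  //  ¬(B ∧ A).
      branch 2.1 (add ¬¬B):
        (A → (D ↔ A)): β-rule — branch into ¬A  //  (D ↔ A).
          branch 2.1.1 (add ¬A):
            ○ open, literals {A=0, B=1, C=0, D=0}.
          branch 2.1.2 (add (D ↔ A)):
            (D ↔ A): β-rule — branch into D, A  //  ¬D, ¬A.
              branch 2.1.2.1 (add D, A):
                × closes — contains both D and ¬D.
              branch 2.1.2.2 (add ¬D, ¬A):
                ○ open, literals {A=0, B=1, C=0, D=0}.
      branch 2.2 (add ¬(B ∧ A)):
        (A → (D ↔ A)): β-rule — branch into ¬A  //  (D ↔ A).
          branch 2.2.1 (add ¬A):
            ¬(B ∧ A): β-rule — branch into ¬B  //  ¬A.
              branch 2.2.1.1 (add ¬B):
                ○ open, literals {A=0, B=0, C=0, D=0}.
              branch 2.2.1.2 (add ¬A):
                ○ open, literals {A=0, C=0, D=0}.
          branch 2.2.2 (add (D ↔ A)):
            ¬(B ∧ A): β-rule — branch into ¬B  //  ¬A.
              branch 2.2.2.1 (add ¬B):
                (D ↔ A): β-rule — branch into D, A  //  ¬D, ¬A.
                  branch 2.2.2.1.1 (add D, A):
                    × closes — contains both D and ¬D.
                  branch 2.2.2.1.2 (add ¬D, ¬A):
                    ○ open, literals {A=0, B=0, C=0, D=0}.
              branch 2.2.2.2 (add ¬A):
                (D ↔ A): β-rule — branch into D, A  //  ¬D, ¬A.
                  branch 2.2.2.2.1 (add D, A):
                    × closes — contains both D and ¬D.
                  branch 2.2.2.2.2 (add ¬D, ¬A):
                    ○ open, literals {A=0, C=0, D=0}.
13 branches closed, 12 open.
Each open branch fixes some atoms; the unmentioned ones are free. Counting distinct full assignments: branch {A=0, B=1, C=0, D=0} (none free) contributes 1 new; branch {A=0, B=1, C=0, D=0} (none free) contributes 0 new; branch {A=0, B=0, C=0, D=0} (none free) contributes 1 new; branch {A=0, C=0, D=0} (B) contributes 0 new; branch {A=0, B=0, C=0, D=0} (none free) contributes 0 new; branch {A=0, C=0, D=0} (B) contributes 0 new; branch {A=0, B=1, C=0, D=0} (none free) contributes 0 new; branch {A=0, B=1, C=0, D=0} (none free) contributes 0 new; branch {A=0, B=0, C=0, D=0} (none free) contributes 0 new; branch {A=0, C=0, D=0} (B) contributes 0 new; branch {A=0, B=0, C=0, D=0} (none free) contributes 0 new; branch {A=0, C=0, D=0} (B) contributes 0 new. Total: 2.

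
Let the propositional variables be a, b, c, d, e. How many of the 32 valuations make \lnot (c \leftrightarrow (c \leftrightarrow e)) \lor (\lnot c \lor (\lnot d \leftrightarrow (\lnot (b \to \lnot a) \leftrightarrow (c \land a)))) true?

Initial set: {(\lnot (c \leftrightarrow (c \leftrightarrow e)) \lor (\lnot c \lor (\lnot d \leftrightarrow (\lnot (b \to \lnot a) \leftrightarrow (c \land a)))))}.
(\lnot (c \leftrightarrow (c \leftrightarrow e)) \lor (\lnot c \lor (\lnot d \leftrightarrow (\lnot (b \to \lnot a) \leftrightarrow (c \land a))))): β-rule — branch into \lnot (c \leftrightarrow (c \leftrightarrow e))  //  (\lnot c \lor (\lnot d \leftrightarrow (\lnot (b \to \lnot a) \leftrightarrow (c \land a)))).
  branch 1 (add \lnot (c \leftrightarrow (c \leftrightarrow e))):
    \lnot (c \leftrightarrow (c \leftrightarrow e)): β-rule — branch into c, \lnot (c \leftrightarrow e)  //  \lnot c, (c \leftrightarrow e).
      branch 1.1 (add c, \lnot (c \leftrightarrow e)):
        \lnot (c \leftrightarrow e): β-rule — branch into c, \lnot e  //  \lnot c, e.
          branch 1.1.1 (add c, \lnot e):
            ○ open, literals {c=1, e=0}.
          branch 1.1.2 (add \lnot c, e):
            × closes — contains both c and \lnot c.
      branch 1.2 (add \lnot c, (c \leftrightarrow e)):
        (c \leftrightarrow e): β-rule — branch into c, e  //  \lnot c, \lnot e.
          branch 1.2.1 (add c, e):
            × closes — contains both c and \lnot c.
          branch 1.2.2 (add \lnot c, \lnot e):
            ○ open, literals {c=0, e=0}.
  branch 2 (add (\lnot c \lor (\lnot d \leftrightarrow (\lnot (b \to \lnot a) \leftrightarrow (c \land a))))):
    (\lnot c \lor (\lnot d \leftrightarrow (\lnot (b \to \lnot a) \leftrightarrow (c \land a)))): β-rule — branch into \lnot c  //  (\lnot d \leftrightarrow (\lnot (b \to \lnot a) \leftrightarrow (c \land a))).
      branch 2.1 (add \lnot c):
        ○ open, literals {c=0}.
      branch 2.2 (add (\lnot d \leftrightarrow (\lnot (b \to \lnot a) \leftrightarrow (c \land a)))):
        (\lnot d \leftrightarrow (\lnot (b \to \lnot a) \leftrightarrow (c \land a))): β-rule — branch into \lnot d, (\lnot (b \to \lnot a) \leftrightarrow (c \land a))  //  \lnot \lnot d, \lnot (\lnot (b \to \lnot a) \leftrightarrow (c \land a)).
          branch 2.2.1 (add \lnot d, (\lnot (b \to \lnot a) \leftrightarrow (c \land a))):
            (\lnot (b \to \lnot a) \leftrightarrow (c \land a)): β-rule — branch into \lnot (b \to \lnot a), (c \land a)  //  \lnot \lnot (b \to \lnot a), \lnot (c \land a).
              branch 2.2.1.1 (add \lnot (b \to \lnot a), (c \land a)):
                \lnot (b \to \lnot a): α-rule — add b, \lnot \lnot a.
                (c \land a): α-rule — add c, a.
                ○ open, literals {a=1, b=1, c=1, d=0}.
              branch 2.2.1.2 (add \lnot \lnot (b \to \lnot a), \lnot (c \land a)):
                \lnot \lnot (b \to \lnot a): β-rule — branch into \lnot b  //  \lnot a.
                  branch 2.2.1.2.1 (add \lnot b):
                    \lnot (c \land a): β-rule — branch into \lnot c  //  \lnot a.
                      branch 2.2.1.2.1.1 (add \lnot c):
                        ○ open, literals {b=0, c=0, d=0}.
                      branch 2.2.1.2.1.2 (add \lnot a):
                        ○ open, literals {a=0, b=0, d=0}.
                  branch 2.2.1.2.2 (add \lnot a):
                    \lnot (c \land a): β-rule — branch into \lnot c  //  \lnot a.
                      branch 2.2.1.2.2.1 (add \lnot c):
                        ○ open, literals {a=0, c=0, d=0}.
                      branch 2.2.1.2.2.2 (add \lnot a):
                        ○ open, literals {a=0, d=0}.
          branch 2.2.2 (add \lnot \lnot d, \lnot (\lnot (b \to \lnot a) \leftrightarrow (c \land a))):
            \lnot (\lnot (b \to \lnot a) \leftrightarrow (c \land a)): β-rule — branch into \lnot (b \to \lnot a), \lnot (c \land a)  //  \lnot \lnot (b \to \lnot a), (c \land a).
              branch 2.2.2.1 (add \lnot (b \to \lnot a), \lnot (c \land a)):
                \lnot (b \to \lnot a): α-rule — add b, \lnot \lnot a.
                \lnot (c \land a): β-rule — branch into \lnot c  //  \lnot a.
                  branch 2.2.2.1.1 (add \lnot c):
                    ○ open, literals {a=1, b=1, c=0, d=1}.
                  branch 2.2.2.1.2 (add \lnot a):
                    × closes — contains both a and \lnot a.
              branch 2.2.2.2 (add \lnot \lnot (b \to \lnot a), (c \land a)):
                (c \land a): α-rule — add c, a.
                \lnot \lnot (b \to \lnot a): β-rule — branch into \lnot b  //  \lnot a.
                  branch 2.2.2.2.1 (add \lnot b):
                    ○ open, literals {a=1, b=0, c=1, d=1}.
                  branch 2.2.2.2.2 (add \lnot a):
                    × closes — contains both a and \lnot a.
4 branches closed, 10 open.
Each open branch fixes some atoms; the unmentioned ones are free. Counting distinct full assignments: branch {c=1, e=0} (a, b, d) contributes 8 new; branch {c=0, e=0} (a, b, d) contributes 8 new; branch {c=0} (a, b, d, e) contributes 8 new; branch {a=1, b=1, c=1, d=0} (e) contributes 1 new; branch {b=0, c=0, d=0} (a, e) contributes 0 new; branch {a=0, b=0, d=0} (c, e) contributes 1 new; branch {a=0, c=0, d=0} (b, e) contributes 0 new; branch {a=0, d=0} (b, c, e) contributes 1 new; branch {a=1, b=1, c=0, d=1} (e) contributes 0 new; branch {a=1, b=0, c=1, d=1} (e) contributes 1 new. Total: 28.

28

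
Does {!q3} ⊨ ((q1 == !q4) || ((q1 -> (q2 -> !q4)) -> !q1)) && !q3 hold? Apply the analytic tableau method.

Initial set: {!q3; !(((q1 == !q4) || ((q1 -> (q2 -> !q4)) -> !q1)) && !q3)}.
!(((q1 == !q4) || ((q1 -> (q2 -> !q4)) -> !q1)) && !q3): β-rule — branch into !((q1 == !q4) || ((q1 -> (q2 -> !q4)) -> !q1))  //  !!q3.
  branch 1 (add !((q1 == !q4) || ((q1 -> (q2 -> !q4)) -> !q1))):
    !((q1 == !q4) || ((q1 -> (q2 -> !q4)) -> !q1)): α-rule — add !(q1 == !q4), !((q1 -> (q2 -> !q4)) -> !q1).
    !((q1 -> (q2 -> !q4)) -> !q1): α-rule — add (q1 -> (q2 -> !q4)), !!q1.
    !(q1 == !q4): β-rule — branch into q1, !!q4  //  !q1, !q4.
      branch 1.1 (add q1, !!q4):
        (q1 -> (q2 -> !q4)): β-rule — branch into !q1  //  (q2 -> !q4).
          branch 1.1.1 (add !q1):
            × closes — contains both q1 and !q1.
          branch 1.1.2 (add (q2 -> !q4)):
            (q2 -> !q4): β-rule — branch into !q2  //  !q4.
              branch 1.1.2.1 (add !q2):
                ○ open, literals {q1=T, q2=F, q3=F, q4=T}.
              branch 1.1.2.2 (add !q4):
                × closes — contains both q4 and !q4.
      branch 1.2 (add !q1, !q4):
        × closes — contains both q1 and !q1.
  branch 2 (add !!q3):
    × closes — contains both q3 and !q3.
4 branches closed, 1 open.
An open branch gives a countermodel: q1=T, q2=F, q3=F, q4=T (unmentioned atoms arbitrary); the premises hold there but the conclusion fails.

No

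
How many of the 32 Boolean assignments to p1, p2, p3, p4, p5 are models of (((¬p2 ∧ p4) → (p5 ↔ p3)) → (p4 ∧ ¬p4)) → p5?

30

Initial set: {((((¬p2 ∧ p4) → (p5 ↔ p3)) → (p4 ∧ ¬p4)) → p5)}.
((((¬p2 ∧ p4) → (p5 ↔ p3)) → (p4 ∧ ¬p4)) → p5): β-rule — branch into ¬(((¬p2 ∧ p4) → (p5 ↔ p3)) → (p4 ∧ ¬p4))  //  p5.
  branch 1 (add ¬(((¬p2 ∧ p4) → (p5 ↔ p3)) → (p4 ∧ ¬p4))):
    ¬(((¬p2 ∧ p4) → (p5 ↔ p3)) → (p4 ∧ ¬p4)): α-rule — add ((¬p2 ∧ p4) → (p5 ↔ p3)), ¬(p4 ∧ ¬p4).
    ((¬p2 ∧ p4) → (p5 ↔ p3)): β-rule — branch into ¬(¬p2 ∧ p4)  //  (p5 ↔ p3).
      branch 1.1 (add ¬(¬p2 ∧ p4)):
        ¬(p4 ∧ ¬p4): β-rule — branch into ¬p4  //  ¬¬p4.
          branch 1.1.1 (add ¬p4):
            ¬(¬p2 ∧ p4): β-rule — branch into ¬¬p2  //  ¬p4.
              branch 1.1.1.1 (add ¬¬p2):
                ○ open, literals {p2=T, p4=F}.
              branch 1.1.1.2 (add ¬p4):
                ○ open, literals {p4=F}.
          branch 1.1.2 (add ¬¬p4):
            ¬(¬p2 ∧ p4): β-rule — branch into ¬¬p2  //  ¬p4.
              branch 1.1.2.1 (add ¬¬p2):
                ○ open, literals {p2=T, p4=T}.
              branch 1.1.2.2 (add ¬p4):
                × closes — contains both p4 and ¬p4.
      branch 1.2 (add (p5 ↔ p3)):
        ¬(p4 ∧ ¬p4): β-rule — branch into ¬p4  //  ¬¬p4.
          branch 1.2.1 (add ¬p4):
            (p5 ↔ p3): β-rule — branch into p5, p3  //  ¬p5, ¬p3.
              branch 1.2.1.1 (add p5, p3):
                ○ open, literals {p3=T, p4=F, p5=T}.
              branch 1.2.1.2 (add ¬p5, ¬p3):
                ○ open, literals {p3=F, p4=F, p5=F}.
          branch 1.2.2 (add ¬¬p4):
            (p5 ↔ p3): β-rule — branch into p5, p3  //  ¬p5, ¬p3.
              branch 1.2.2.1 (add p5, p3):
                ○ open, literals {p3=T, p4=T, p5=T}.
              branch 1.2.2.2 (add ¬p5, ¬p3):
                ○ open, literals {p3=F, p4=T, p5=F}.
  branch 2 (add p5):
    ○ open, literals {p5=T}.
1 branch closed, 8 open.
Each open branch fixes some atoms; the unmentioned ones are free. Counting distinct full assignments: branch {p2=T, p4=F} (p1, p3, p5) contributes 8 new; branch {p4=F} (p1, p2, p3, p5) contributes 8 new; branch {p2=T, p4=T} (p1, p3, p5) contributes 8 new; branch {p3=T, p4=F, p5=T} (p1, p2) contributes 0 new; branch {p3=F, p4=F, p5=F} (p1, p2) contributes 0 new; branch {p3=T, p4=T, p5=T} (p1, p2) contributes 2 new; branch {p3=F, p4=T, p5=F} (p1, p2) contributes 2 new; branch {p5=T} (p1, p2, p3, p4) contributes 2 new. Total: 30.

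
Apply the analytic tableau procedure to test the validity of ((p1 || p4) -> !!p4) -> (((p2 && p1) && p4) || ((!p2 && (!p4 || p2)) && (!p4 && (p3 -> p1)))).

Assume the negation and expand:
Initial set: {!(((p1 || p4) -> !!p4) -> (((p2 && p1) && p4) || ((!p2 && (!p4 || p2)) && (!p4 && (p3 -> p1)))))}.
!(((p1 || p4) -> !!p4) -> (((p2 && p1) && p4) || ((!p2 && (!p4 || p2)) && (!p4 && (p3 -> p1))))): α-rule — add ((p1 || p4) -> !!p4), !(((p2 && p1) && p4) || ((!p2 && (!p4 || p2)) && (!p4 && (p3 -> p1)))).
!(((p2 && p1) && p4) || ((!p2 && (!p4 || p2)) && (!p4 && (p3 -> p1)))): α-rule — add !((p2 && p1) && p4), !((!p2 && (!p4 || p2)) && (!p4 && (p3 -> p1))).
((p1 || p4) -> !!p4): β-rule — branch into !(p1 || p4)  //  !!p4.
  branch 1 (add !(p1 || p4)):
    !(p1 || p4): α-rule — add !p1, !p4.
    !((p2 && p1) && p4): β-rule — branch into !(p2 && p1)  //  !p4.
      branch 1.1 (add !(p2 && p1)):
        !((!p2 && (!p4 || p2)) && (!p4 && (p3 -> p1))): β-rule — branch into !(!p2 && (!p4 || p2))  //  !(!p4 && (p3 -> p1)).
          branch 1.1.1 (add !(!p2 && (!p4 || p2))):
            !(p2 && p1): β-rule — branch into !p2  //  !p1.
              branch 1.1.1.1 (add !p2):
                !(!p2 && (!p4 || p2)): β-rule — branch into !!p2  //  !(!p4 || p2).
                  branch 1.1.1.1.1 (add !!p2):
                    × closes — contains both p2 and !p2.
                  branch 1.1.1.1.2 (add !(!p4 || p2)):
                    !(!p4 || p2): α-rule — add !!p4, !p2.
                    × closes — contains both p4 and !p4.
              branch 1.1.1.2 (add !p1):
                !(!p2 && (!p4 || p2)): β-rule — branch into !!p2  //  !(!p4 || p2).
                  branch 1.1.1.2.1 (add !!p2):
                    ○ open, literals {p1=0, p2=1, p4=0}.
                  branch 1.1.1.2.2 (add !(!p4 || p2)):
                    !(!p4 || p2): α-rule — add !!p4, !p2.
                    × closes — contains both p4 and !p4.
          branch 1.1.2 (add !(!p4 && (p3 -> p1))):
            !(p2 && p1): β-rule — branch into !p2  //  !p1.
              branch 1.1.2.1 (add !p2):
                !(!p4 && (p3 -> p1)): β-rule — branch into !!p4  //  !(p3 -> p1).
                  branch 1.1.2.1.1 (add !!p4):
                    × closes — contains both p4 and !p4.
                  branch 1.1.2.1.2 (add !(p3 -> p1)):
                    !(p3 -> p1): α-rule — add p3, !p1.
                    ○ open, literals {p1=0, p2=0, p3=1, p4=0}.
              branch 1.1.2.2 (add !p1):
                !(!p4 && (p3 -> p1)): β-rule — branch into !!p4  //  !(p3 -> p1).
                  branch 1.1.2.2.1 (add !!p4):
                    × closes — contains both p4 and !p4.
                  branch 1.1.2.2.2 (add !(p3 -> p1)):
                    !(p3 -> p1): α-rule — add p3, !p1.
                    ○ open, literals {p1=0, p3=1, p4=0}.
      branch 1.2 (add !p4):
        !((!p2 && (!p4 || p2)) && (!p4 && (p3 -> p1))): β-rule — branch into !(!p2 && (!p4 || p2))  //  !(!p4 && (p3 -> p1)).
          branch 1.2.1 (add !(!p2 && (!p4 || p2))):
            !(!p2 && (!p4 || p2)): β-rule — branch into !!p2  //  !(!p4 || p2).
              branch 1.2.1.1 (add !!p2):
                ○ open, literals {p1=0, p2=1, p4=0}.
              branch 1.2.1.2 (add !(!p4 || p2)):
                !(!p4 || p2): α-rule — add !!p4, !p2.
                × closes — contains both p4 and !p4.
          branch 1.2.2 (add !(!p4 && (p3 -> p1))):
            !(!p4 && (p3 -> p1)): β-rule — branch into !!p4  //  !(p3 -> p1).
              branch 1.2.2.1 (add !!p4):
                × closes — contains both p4 and !p4.
              branch 1.2.2.2 (add !(p3 -> p1)):
                !(p3 -> p1): α-rule — add p3, !p1.
                ○ open, literals {p1=0, p3=1, p4=0}.
  branch 2 (add !!p4):
    !!p4: drop double negation, giving p4.
    !((p2 && p1) && p4): β-rule — branch into !(p2 && p1)  //  !p4.
      branch 2.1 (add !(p2 && p1)):
        !((!p2 && (!p4 || p2)) && (!p4 && (p3 -> p1))): β-rule — branch into !(!p2 && (!p4 || p2))  //  !(!p4 && (p3 -> p1)).
          branch 2.1.1 (add !(!p2 && (!p4 || p2))):
            !(p2 && p1): β-rule — branch into !p2  //  !p1.
              branch 2.1.1.1 (add !p2):
                !(!p2 && (!p4 || p2)): β-rule — branch into !!p2  //  !(!p4 || p2).
                  branch 2.1.1.1.1 (add !!p2):
                    × closes — contains both p2 and !p2.
                  branch 2.1.1.1.2 (add !(!p4 || p2)):
                    !(!p4 || p2): α-rule — add !!p4, !p2.
                    ○ open, literals {p2=0, p4=1}.
              branch 2.1.1.2 (add !p1):
                !(!p2 && (!p4 || p2)): β-rule — branch into !!p2  //  !(!p4 || p2).
                  branch 2.1.1.2.1 (add !!p2):
                    ○ open, literals {p1=0, p2=1, p4=1}.
                  branch 2.1.1.2.2 (add !(!p4 || p2)):
                    !(!p4 || p2): α-rule — add !!p4, !p2.
                    ○ open, literals {p1=0, p2=0, p4=1}.
          branch 2.1.2 (add !(!p4 && (p3 -> p1))):
            !(p2 && p1): β-rule — branch into !p2  //  !p1.
              branch 2.1.2.1 (add !p2):
                !(!p4 && (p3 -> p1)): β-rule — branch into !!p4  //  !(p3 -> p1).
                  branch 2.1.2.1.1 (add !!p4):
                    ○ open, literals {p2=0, p4=1}.
                  branch 2.1.2.1.2 (add !(p3 -> p1)):
                    !(p3 -> p1): α-rule — add p3, !p1.
                    ○ open, literals {p1=0, p2=0, p3=1, p4=1}.
              branch 2.1.2.2 (add !p1):
                !(!p4 && (p3 -> p1)): β-rule — branch into !!p4  //  !(p3 -> p1).
                  branch 2.1.2.2.1 (add !!p4):
                    ○ open, literals {p1=0, p4=1}.
                  branch 2.1.2.2.2 (add !(p3 -> p1)):
                    !(p3 -> p1): α-rule — add p3, !p1.
                    ○ open, literals {p1=0, p3=1, p4=1}.
      branch 2.2 (add !p4):
        × closes — contains both p4 and !p4.
9 branches closed, 12 open.
An open branch gives a countermodel: p1=0, p2=1, p4=0 (unmentioned atoms arbitrary); under it the original formula is false.

Not valid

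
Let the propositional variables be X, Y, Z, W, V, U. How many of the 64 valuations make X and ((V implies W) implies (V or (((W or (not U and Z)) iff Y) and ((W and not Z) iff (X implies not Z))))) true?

22

Initial set: {(X and ((V implies W) implies (V or (((W or (not U and Z)) iff Y) and ((W and not Z) iff (X implies not Z))))))}.
(X and ((V implies W) implies (V or (((W or (not U and Z)) iff Y) and ((W and not Z) iff (X implies not Z)))))): α-rule — add X, ((V implies W) implies (V or (((W or (not U and Z)) iff Y) and ((W and not Z) iff (X implies not Z))))).
((V implies W) implies (V or (((W or (not U and Z)) iff Y) and ((W and not Z) iff (X implies not Z))))): β-rule — branch into not (V implies W)  //  (V or (((W or (not U and Z)) iff Y) and ((W and not Z) iff (X implies not Z)))).
  branch 1 (add not (V implies W)):
    not (V implies W): α-rule — add V, not W.
    ○ open, literals {V=true, W=false, X=true}.
  branch 2 (add (V or (((W or (not U and Z)) iff Y) and ((W and not Z) iff (X implies not Z))))):
    (V or (((W or (not U and Z)) iff Y) and ((W and not Z) iff (X implies not Z)))): β-rule — branch into V  //  (((W or (not U and Z)) iff Y) and ((W and not Z) iff (X implies not Z))).
      branch 2.1 (add V):
        ○ open, literals {V=true, X=true}.
      branch 2.2 (add (((W or (not U and Z)) iff Y) and ((W and not Z) iff (X implies not Z)))):
        (((W or (not U and Z)) iff Y) and ((W and not Z) iff (X implies not Z))): α-rule — add ((W or (not U and Z)) iff Y), ((W and not Z) iff (X implies not Z)).
        ((W or (not U and Z)) iff Y): β-rule — branch into (W or (not U and Z)), Y  //  not (W or (not U and Z)), not Y.
          branch 2.2.1 (add (W or (not U and Z)), Y):
            ((W and not Z) iff (X implies not Z)): β-rule — branch into (W and not Z), (X implies not Z)  //  not (W and not Z), not (X implies not Z).
              branch 2.2.1.1 (add (W and not Z), (X implies not Z)):
                (W and not Z): α-rule — add W, not Z.
                (W or (not U and Z)): β-rule — branch into W  //  (not U and Z).
                  branch 2.2.1.1.1 (add W):
                    (X implies not Z): β-rule — branch into not X  //  not Z.
                      branch 2.2.1.1.1.1 (add not X):
                        × closes — contains both X and not X.
                      branch 2.2.1.1.1.2 (add not Z):
                        ○ open, literals {W=true, X=true, Y=true, Z=false}.
                  branch 2.2.1.1.2 (add (not U and Z)):
                    (not U and Z): α-rule — add not U, Z.
                    × closes — contains both Z and not Z.
              branch 2.2.1.2 (add not (W and not Z), not (X implies not Z)):
                not (X implies not Z): α-rule — add X, not not Z.
                (W or (not U and Z)): β-rule — branch into W  //  (not U and Z).
                  branch 2.2.1.2.1 (add W):
                    not (W and not Z): β-rule — branch into not W  //  not not Z.
                      branch 2.2.1.2.1.1 (add not W):
                        × closes — contains both W and not W.
                      branch 2.2.1.2.1.2 (add not not Z):
                        ○ open, literals {W=true, X=true, Y=true, Z=true}.
                  branch 2.2.1.2.2 (add (not U and Z)):
                    (not U and Z): α-rule — add not U, Z.
                    not (W and not Z): β-rule — branch into not W  //  not not Z.
                      branch 2.2.1.2.2.1 (add not W):
                        ○ open, literals {U=false, W=false, X=true, Y=true, Z=true}.
                      branch 2.2.1.2.2.2 (add not not Z):
                        ○ open, literals {U=false, X=true, Y=true, Z=true}.
          branch 2.2.2 (add not (W or (not U and Z)), not Y):
            not (W or (not U and Z)): α-rule — add not W, not (not U and Z).
            ((W and not Z) iff (X implies not Z)): β-rule — branch into (W and not Z), (X implies not Z)  //  not (W and not Z), not (X implies not Z).
              branch 2.2.2.1 (add (W and not Z), (X implies not Z)):
                (W and not Z): α-rule — add W, not Z.
                × closes — contains both W and not W.
              branch 2.2.2.2 (add not (W and not Z), not (X implies not Z)):
                not (X implies not Z): α-rule — add X, not not Z.
                not (not U and Z): β-rule — branch into not not U  //  not Z.
                  branch 2.2.2.2.1 (add not not U):
                    not (W and not Z): β-rule — branch into not W  //  not not Z.
                      branch 2.2.2.2.1.1 (add not W):
                        ○ open, literals {U=true, W=false, X=true, Y=false, Z=true}.
                      branch 2.2.2.2.1.2 (add not not Z):
                        ○ open, literals {U=true, W=false, X=true, Y=false, Z=true}.
                  branch 2.2.2.2.2 (add not Z):
                    × closes — contains both Z and not Z.
5 branches closed, 8 open.
Each open branch fixes some atoms; the unmentioned ones are free. Counting distinct full assignments: branch {V=true, W=false, X=true} (Y, Z, U) contributes 8 new; branch {V=true, X=true} (Y, Z, W, U) contributes 8 new; branch {W=true, X=true, Y=true, Z=false} (V, U) contributes 2 new; branch {W=true, X=true, Y=true, Z=true} (V, U) contributes 2 new; branch {U=false, W=false, X=true, Y=true, Z=true} (V) contributes 1 new; branch {U=false, X=true, Y=true, Z=true} (W, V) contributes 0 new; branch {U=true, W=false, X=true, Y=false, Z=true} (V) contributes 1 new; branch {U=true, W=false, X=true, Y=false, Z=true} (V) contributes 0 new. Total: 22.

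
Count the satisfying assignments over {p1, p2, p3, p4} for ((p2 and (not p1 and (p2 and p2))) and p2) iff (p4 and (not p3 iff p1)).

Initial set: {(((p2 and (not p1 and (p2 and p2))) and p2) iff (p4 and (not p3 iff p1)))}.
(((p2 and (not p1 and (p2 and p2))) and p2) iff (p4 and (not p3 iff p1))): β-rule — branch into ((p2 and (not p1 and (p2 and p2))) and p2), (p4 and (not p3 iff p1))  //  not ((p2 and (not p1 and (p2 and p2))) and p2), not (p4 and (not p3 iff p1)).
  branch 1 (add ((p2 and (not p1 and (p2 and p2))) and p2), (p4 and (not p3 iff p1))):
    ((p2 and (not p1 and (p2 and p2))) and p2): α-rule — add (p2 and (not p1 and (p2 and p2))), p2.
    (p4 and (not p3 iff p1)): α-rule — add p4, (not p3 iff p1).
    (p2 and (not p1 and (p2 and p2))): α-rule — add p2, (not p1 and (p2 and p2)).
    (not p1 and (p2 and p2)): α-rule — add not p1, (p2 and p2).
    (p2 and p2): α-rule — add p2, p2.
    (not p3 iff p1): β-rule — branch into not p3, p1  //  not not p3, not p1.
      branch 1.1 (add not p3, p1):
        × closes — contains both p1 and not p1.
      branch 1.2 (add not not p3, not p1):
        ○ open, literals {p1=0, p2=1, p3=1, p4=1}.
  branch 2 (add not ((p2 and (not p1 and (p2 and p2))) and p2), not (p4 and (not p3 iff p1))):
    not ((p2 and (not p1 and (p2 and p2))) and p2): β-rule — branch into not (p2 and (not p1 and (p2 and p2)))  //  not p2.
      branch 2.1 (add not (p2 and (not p1 and (p2 and p2)))):
        not (p4 and (not p3 iff p1)): β-rule — branch into not p4  //  not (not p3 iff p1).
          branch 2.1.1 (add not p4):
            not (p2 and (not p1 and (p2 and p2))): β-rule — branch into not p2  //  not (not p1 and (p2 and p2)).
              branch 2.1.1.1 (add not p2):
                ○ open, literals {p2=0, p4=0}.
              branch 2.1.1.2 (add not (not p1 and (p2 and p2))):
                not (not p1 and (p2 and p2)): β-rule — branch into not not p1  //  not (p2 and p2).
                  branch 2.1.1.2.1 (add not not p1):
                    ○ open, literals {p1=1, p4=0}.
                  branch 2.1.1.2.2 (add not (p2 and p2)):
                    not (p2 and p2): β-rule — branch into not p2  //  not p2.
                      branch 2.1.1.2.2.1 (add not p2):
                        ○ open, literals {p2=0, p4=0}.
                      branch 2.1.1.2.2.2 (add not p2):
                        ○ open, literals {p2=0, p4=0}.
          branch 2.1.2 (add not (not p3 iff p1)):
            not (p2 and (not p1 and (p2 and p2))): β-rule — branch into not p2  //  not (not p1 and (p2 and p2)).
              branch 2.1.2.1 (add not p2):
                not (not p3 iff p1): β-rule — branch into not p3, not p1  //  not not p3, p1.
                  branch 2.1.2.1.1 (add not p3, not p1):
                    ○ open, literals {p1=0, p2=0, p3=0}.
                  branch 2.1.2.1.2 (add not not p3, p1):
                    ○ open, literals {p1=1, p2=0, p3=1}.
              branch 2.1.2.2 (add not (not p1 and (p2 and p2))):
                not (not p3 iff p1): β-rule — branch into not p3, not p1  //  not not p3, p1.
                  branch 2.1.2.2.1 (add not p3, not p1):
                    not (not p1 and (p2 and p2)): β-rule — branch into not not p1  //  not (p2 and p2).
                      branch 2.1.2.2.1.1 (add not not p1):
                        × closes — contains both p1 and not p1.
                      branch 2.1.2.2.1.2 (add not (p2 and p2)):
                        not (p2 and p2): β-rule — branch into not p2  //  not p2.
                          branch 2.1.2.2.1.2.1 (add not p2):
                            ○ open, literals {p1=0, p2=0, p3=0}.
                          branch 2.1.2.2.1.2.2 (add not p2):
                            ○ open, literals {p1=0, p2=0, p3=0}.
                  branch 2.1.2.2.2 (add not not p3, p1):
                    not (not p1 and (p2 and p2)): β-rule — branch into not not p1  //  not (p2 and p2).
                      branch 2.1.2.2.2.1 (add not not p1):
                        ○ open, literals {p1=1, p3=1}.
                      branch 2.1.2.2.2.2 (add not (p2 and p2)):
                        not (p2 and p2): β-rule — branch into not p2  //  not p2.
                          branch 2.1.2.2.2.2.1 (add not p2):
                            ○ open, literals {p1=1, p2=0, p3=1}.
                          branch 2.1.2.2.2.2.2 (add not p2):
                            ○ open, literals {p1=1, p2=0, p3=1}.
      branch 2.2 (add not p2):
        not (p4 and (not p3 iff p1)): β-rule — branch into not p4  //  not (not p3 iff p1).
          branch 2.2.1 (add not p4):
            ○ open, literals {p2=0, p4=0}.
          branch 2.2.2 (add not (not p3 iff p1)):
            not (not p3 iff p1): β-rule — branch into not p3, not p1  //  not not p3, p1.
              branch 2.2.2.1 (add not p3, not p1):
                ○ open, literals {p1=0, p2=0, p3=0}.
              branch 2.2.2.2 (add not not p3, p1):
                ○ open, literals {p1=1, p2=0, p3=1}.
2 branches closed, 15 open.
Each open branch fixes some atoms; the unmentioned ones are free. Counting distinct full assignments: branch {p1=0, p2=1, p3=1, p4=1} (none free) contributes 1 new; branch {p2=0, p4=0} (p1, p3) contributes 4 new; branch {p1=1, p4=0} (p2, p3) contributes 2 new; branch {p2=0, p4=0} (p1, p3) contributes 0 new; branch {p2=0, p4=0} (p1, p3) contributes 0 new; branch {p1=0, p2=0, p3=0} (p4) contributes 1 new; branch {p1=1, p2=0, p3=1} (p4) contributes 1 new; branch {p1=0, p2=0, p3=0} (p4) contributes 0 new; branch {p1=0, p2=0, p3=0} (p4) contributes 0 new; branch {p1=1, p3=1} (p2, p4) contributes 1 new; branch {p1=1, p2=0, p3=1} (p4) contributes 0 new; branch {p1=1, p2=0, p3=1} (p4) contributes 0 new; branch {p2=0, p4=0} (p1, p3) contributes 0 new; branch {p1=0, p2=0, p3=0} (p4) contributes 0 new; branch {p1=1, p2=0, p3=1} (p4) contributes 0 new. Total: 10.

10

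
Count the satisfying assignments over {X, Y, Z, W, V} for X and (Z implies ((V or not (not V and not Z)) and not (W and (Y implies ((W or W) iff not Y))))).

Initial set: {(X and (Z implies ((V or not (not V and not Z)) and not (W and (Y implies ((W or W) iff not Y))))))}.
(X and (Z implies ((V or not (not V and not Z)) and not (W and (Y implies ((W or W) iff not Y)))))): α-rule — add X, (Z implies ((V or not (not V and not Z)) and not (W and (Y implies ((W or W) iff not Y))))).
(Z implies ((V or not (not V and not Z)) and not (W and (Y implies ((W or W) iff not Y))))): β-rule — branch into not Z  //  ((V or not (not V and not Z)) and not (W and (Y implies ((W or W) iff not Y)))).
  branch 1 (add not Z):
    ○ open, literals {X=true, Z=false}.
  branch 2 (add ((V or not (not V and not Z)) and not (W and (Y implies ((W or W) iff not Y))))):
    ((V or not (not V and not Z)) and not (W and (Y implies ((W or W) iff not Y)))): α-rule — add (V or not (not V and not Z)), not (W and (Y implies ((W or W) iff not Y))).
    (V or not (not V and not Z)): β-rule — branch into V  //  not (not V and not Z).
      branch 2.1 (add V):
        not (W and (Y implies ((W or W) iff not Y))): β-rule — branch into not W  //  not (Y implies ((W or W) iff not Y)).
          branch 2.1.1 (add not W):
            ○ open, literals {V=true, W=false, X=true}.
          branch 2.1.2 (add not (Y implies ((W or W) iff not Y))):
            not (Y implies ((W or W) iff not Y)): α-rule — add Y, not ((W or W) iff not Y).
            not ((W or W) iff not Y): β-rule — branch into (W or W), not not Y  //  not (W or W), not Y.
              branch 2.1.2.1 (add (W or W), not not Y):
                (W or W): β-rule — branch into W  //  W.
                  branch 2.1.2.1.1 (add W):
                    ○ open, literals {V=true, W=true, X=true, Y=true}.
                  branch 2.1.2.1.2 (add W):
                    ○ open, literals {V=true, W=true, X=true, Y=true}.
              branch 2.1.2.2 (add not (W or W), not Y):
                × closes — contains both Y and not Y.
      branch 2.2 (add not (not V and not Z)):
        not (W and (Y implies ((W or W) iff not Y))): β-rule — branch into not W  //  not (Y implies ((W or W) iff not Y)).
          branch 2.2.1 (add not W):
            not (not V and not Z): β-rule — branch into not not V  //  not not Z.
              branch 2.2.1.1 (add not not V):
                ○ open, literals {V=true, W=false, X=true}.
              branch 2.2.1.2 (add not not Z):
                ○ open, literals {W=false, X=true, Z=true}.
          branch 2.2.2 (add not (Y implies ((W or W) iff not Y))):
            not (Y implies ((W or W) iff not Y)): α-rule — add Y, not ((W or W) iff not Y).
            not (not V and not Z): β-rule — branch into not not V  //  not not Z.
              branch 2.2.2.1 (add not not V):
                not ((W or W) iff not Y): β-rule — branch into (W or W), not not Y  //  not (W or W), not Y.
                  branch 2.2.2.1.1 (add (W or W), not not Y):
                    (W or W): β-rule — branch into W  //  W.
                      branch 2.2.2.1.1.1 (add W):
                        ○ open, literals {V=true, W=true, X=true, Y=true}.
                      branch 2.2.2.1.1.2 (add W):
                        ○ open, literals {V=true, W=true, X=true, Y=true}.
                  branch 2.2.2.1.2 (add not (W or W), not Y):
                    × closes — contains both Y and not Y.
              branch 2.2.2.2 (add not not Z):
                not ((W or W) iff not Y): β-rule — branch into (W or W), not not Y  //  not (W or W), not Y.
                  branch 2.2.2.2.1 (add (W or W), not not Y):
                    (W or W): β-rule — branch into W  //  W.
                      branch 2.2.2.2.1.1 (add W):
                        ○ open, literals {W=true, X=true, Y=true, Z=true}.
                      branch 2.2.2.2.1.2 (add W):
                        ○ open, literals {W=true, X=true, Y=true, Z=true}.
                  branch 2.2.2.2.2 (add not (W or W), not Y):
                    × closes — contains both Y and not Y.
3 branches closed, 10 open.
Each open branch fixes some atoms; the unmentioned ones are free. Counting distinct full assignments: branch {X=true, Z=false} (Y, W, V) contributes 8 new; branch {V=true, W=false, X=true} (Y, Z) contributes 2 new; branch {V=true, W=true, X=true, Y=true} (Z) contributes 1 new; branch {V=true, W=true, X=true, Y=true} (Z) contributes 0 new; branch {V=true, W=false, X=true} (Y, Z) contributes 0 new; branch {W=false, X=true, Z=true} (Y, V) contributes 2 new; branch {V=true, W=true, X=true, Y=true} (Z) contributes 0 new; branch {V=true, W=true, X=true, Y=true} (Z) contributes 0 new; branch {W=true, X=true, Y=true, Z=true} (V) contributes 1 new; branch {W=true, X=true, Y=true, Z=true} (V) contributes 0 new. Total: 14.

14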